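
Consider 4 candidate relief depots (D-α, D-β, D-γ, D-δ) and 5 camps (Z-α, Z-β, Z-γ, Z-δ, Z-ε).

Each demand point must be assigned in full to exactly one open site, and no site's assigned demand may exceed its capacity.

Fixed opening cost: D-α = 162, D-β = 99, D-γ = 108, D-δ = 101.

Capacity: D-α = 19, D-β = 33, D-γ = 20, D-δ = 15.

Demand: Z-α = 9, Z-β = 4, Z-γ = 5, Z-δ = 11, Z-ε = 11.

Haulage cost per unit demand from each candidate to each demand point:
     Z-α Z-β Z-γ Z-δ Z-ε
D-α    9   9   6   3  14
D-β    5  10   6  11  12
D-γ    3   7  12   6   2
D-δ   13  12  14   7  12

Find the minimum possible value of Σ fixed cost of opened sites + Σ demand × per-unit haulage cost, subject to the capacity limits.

447

Open {D-β, D-γ}; cheapest assignment that respects the capacities:
  D-β (cap 33, load 20): Z-β, Z-γ, Z-δ — cost 4×10 + 5×6 + 11×11 = 191
  D-γ (cap 20, load 20): Z-α, Z-ε — cost 9×3 + 11×2 = 49
  Shipping 240, fixed 207 → total 447.
  Any other capacity-feasible assignment to {D-β, D-γ} ships for at least 240.
Compare {D-β, D-γ, D-δ}: its best feasible assignment gives total 504.
Compare {D-α, D-β, D-γ}: its best feasible assignment gives total 517.
Every other set of open sites that can feasibly serve all demand totals ≥ 504 even under its best assignment. Minimum: 447.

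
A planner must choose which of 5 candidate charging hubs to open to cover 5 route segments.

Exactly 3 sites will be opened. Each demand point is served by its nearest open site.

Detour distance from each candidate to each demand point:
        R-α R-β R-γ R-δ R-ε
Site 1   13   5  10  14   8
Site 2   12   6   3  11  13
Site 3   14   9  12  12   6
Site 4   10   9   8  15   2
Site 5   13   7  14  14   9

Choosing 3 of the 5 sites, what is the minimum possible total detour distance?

Open {Site 1, Site 2, Site 4}.
  R-α→Site 4 10, R-β→Site 1 5, R-γ→Site 2 3, R-δ→Site 2 11, R-ε→Site 4 2  ⇒ total 31.
Compare {Site 2, Site 3, Site 4}: total 32.
Compare {Site 2, Site 4, Site 5}: total 32.
No size-3 selection does better; minimum is 31.

31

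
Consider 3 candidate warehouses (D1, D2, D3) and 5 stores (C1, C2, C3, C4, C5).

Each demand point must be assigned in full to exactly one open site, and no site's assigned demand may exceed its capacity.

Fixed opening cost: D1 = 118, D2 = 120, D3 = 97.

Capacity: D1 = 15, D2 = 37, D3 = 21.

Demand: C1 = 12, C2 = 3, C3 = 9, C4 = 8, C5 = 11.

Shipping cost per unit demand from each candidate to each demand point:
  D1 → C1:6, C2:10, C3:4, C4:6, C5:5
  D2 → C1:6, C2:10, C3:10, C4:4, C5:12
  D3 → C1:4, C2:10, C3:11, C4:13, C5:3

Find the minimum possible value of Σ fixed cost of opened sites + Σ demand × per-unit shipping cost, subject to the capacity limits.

Open {D2, D3}; cheapest assignment that respects the capacities:
  D2 (cap 37, load 32): C1, C2, C3, C4 — cost 12×6 + 3×10 + 9×10 + 8×4 = 224
  D3 (cap 21, load 11): C5 — cost 11×3 = 33
  Shipping 257, fixed 217 → total 474.
  Any other capacity-feasible assignment to {D2, D3} ships for at least 257.
Compare {D1, D2}: its best feasible assignment gives total 517.
Compare {D1, D2, D3}: its best feasible assignment gives total 538.
Every other set of open sites that can feasibly serve all demand totals ≥ 517 even under its best assignment. Minimum: 474.

474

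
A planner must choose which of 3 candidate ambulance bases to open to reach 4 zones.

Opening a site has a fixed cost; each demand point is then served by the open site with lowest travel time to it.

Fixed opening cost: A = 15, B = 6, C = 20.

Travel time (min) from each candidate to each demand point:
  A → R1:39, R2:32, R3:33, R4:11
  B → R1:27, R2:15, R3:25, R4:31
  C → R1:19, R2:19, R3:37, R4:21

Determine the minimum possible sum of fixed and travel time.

Open {A, B}: assign each demand point to its cheapest open site.
  R1→B 27, R2→B 15, R3→B 25, R4→A 11
  travel time 78, fixed 21 → total 99.
Compare {B}: travel time 98 + fixed 6 = 104.
Compare {B, C}: travel time 80 + fixed 26 = 106.
Compare {A, B, C}: travel time 70 + fixed 41 = 111.
All other subsets cost ≥ 104. Minimum total cost: 99.

99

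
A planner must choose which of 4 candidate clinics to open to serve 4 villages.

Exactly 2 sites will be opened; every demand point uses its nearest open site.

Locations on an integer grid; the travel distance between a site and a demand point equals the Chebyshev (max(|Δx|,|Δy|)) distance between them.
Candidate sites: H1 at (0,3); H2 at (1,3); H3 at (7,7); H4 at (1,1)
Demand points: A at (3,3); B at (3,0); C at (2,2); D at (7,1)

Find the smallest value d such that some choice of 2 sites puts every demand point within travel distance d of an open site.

6

Open {H1, H2}.
  Farthest demand point is D at travel distance 6 (to H2); all others are ≤ 6.
With {H1, H3} the worst case is 6.
With {H1, H4} the worst case is 6.
No size-2 selection achieves below 6.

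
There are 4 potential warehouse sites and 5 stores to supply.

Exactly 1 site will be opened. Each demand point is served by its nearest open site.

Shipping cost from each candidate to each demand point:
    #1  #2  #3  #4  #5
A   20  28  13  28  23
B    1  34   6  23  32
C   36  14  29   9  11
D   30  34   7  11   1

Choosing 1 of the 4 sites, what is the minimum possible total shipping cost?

Open {D}.
  #1→D 30, #2→D 34, #3→D 7, #4→D 11, #5→D 1  ⇒ total 83.
Compare {B}: total 96.
Compare {C}: total 99.
No size-1 selection does better; minimum is 83.

83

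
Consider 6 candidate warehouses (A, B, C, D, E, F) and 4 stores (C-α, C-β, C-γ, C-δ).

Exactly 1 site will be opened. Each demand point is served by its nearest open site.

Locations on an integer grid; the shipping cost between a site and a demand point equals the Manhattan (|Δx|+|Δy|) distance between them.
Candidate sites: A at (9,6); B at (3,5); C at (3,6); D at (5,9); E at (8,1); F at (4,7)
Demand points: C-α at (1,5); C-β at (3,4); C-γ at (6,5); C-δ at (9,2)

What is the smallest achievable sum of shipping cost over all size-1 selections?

15

Open {B}.
  C-α→B 2, C-β→B 1, C-γ→B 3, C-δ→B 9  ⇒ total 15.
Compare {C}: total 19.
Compare {F}: total 23.
No size-1 selection does better; minimum is 15.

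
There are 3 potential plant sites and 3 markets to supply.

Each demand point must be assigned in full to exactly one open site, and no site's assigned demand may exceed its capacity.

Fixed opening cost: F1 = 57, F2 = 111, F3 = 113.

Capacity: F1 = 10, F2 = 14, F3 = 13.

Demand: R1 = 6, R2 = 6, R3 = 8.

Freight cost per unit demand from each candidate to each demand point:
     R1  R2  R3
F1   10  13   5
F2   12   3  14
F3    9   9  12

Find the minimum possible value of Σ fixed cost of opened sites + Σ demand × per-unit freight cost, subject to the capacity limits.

Open {F1, F2}; cheapest assignment that respects the capacities:
  F1 (cap 10, load 8): R3 — cost 8×5 = 40
  F2 (cap 14, load 12): R1, R2 — cost 6×12 + 6×3 = 90
  Shipping 130, fixed 168 → total 298.
  Any other capacity-feasible assignment to {F1, F2} ships for at least 130.
Compare {F1, F3}: its best feasible assignment gives total 318.
Compare {F1, F2, F3}: its best feasible assignment gives total 393.
Every other set of open sites that can feasibly serve all demand totals ≥ 318 even under its best assignment. Minimum: 298.

298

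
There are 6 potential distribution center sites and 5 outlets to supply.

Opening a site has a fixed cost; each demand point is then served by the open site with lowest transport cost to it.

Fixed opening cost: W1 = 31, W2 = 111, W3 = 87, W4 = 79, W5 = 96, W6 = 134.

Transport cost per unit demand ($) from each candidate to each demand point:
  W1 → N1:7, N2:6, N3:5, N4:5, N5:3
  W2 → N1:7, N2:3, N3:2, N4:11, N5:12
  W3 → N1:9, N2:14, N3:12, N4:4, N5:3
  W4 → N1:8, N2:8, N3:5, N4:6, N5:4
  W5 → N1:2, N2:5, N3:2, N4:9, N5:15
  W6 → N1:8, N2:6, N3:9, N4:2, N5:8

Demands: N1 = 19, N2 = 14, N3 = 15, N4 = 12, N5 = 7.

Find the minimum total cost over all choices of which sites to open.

Open {W1, W5}: assign each demand point to its cheapest open site.
  N1→W5 19×2=38, N2→W5 14×5=70, N3→W5 15×2=30, N4→W1 12×5=60, N5→W1 7×3=21
  transport cost 219, fixed 127 → total 346.
Compare {W3, W5}: transport cost 207 + fixed 183 = 390.
Compare {W1}: transport cost 373 + fixed 31 = 404.
Compare {W4, W5}: transport cost 238 + fixed 175 = 413.
All other subsets cost ≥ 390. Minimum total cost: 346.

346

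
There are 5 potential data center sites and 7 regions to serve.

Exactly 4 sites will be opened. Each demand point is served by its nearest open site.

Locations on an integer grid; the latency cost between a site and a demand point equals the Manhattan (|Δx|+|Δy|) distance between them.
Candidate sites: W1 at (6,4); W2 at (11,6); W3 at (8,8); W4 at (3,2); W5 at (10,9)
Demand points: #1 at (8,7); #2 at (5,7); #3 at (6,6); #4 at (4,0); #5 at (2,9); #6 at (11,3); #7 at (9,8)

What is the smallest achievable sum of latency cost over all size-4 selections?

21

Open {W1, W2, W3, W4}.
  #1→W3 1, #2→W1 4, #3→W1 2, #4→W4 3, #5→W3 7, #6→W2 3, #7→W3 1  ⇒ total 21.
Compare {W2, W3, W4, W5}: total 23.
Compare {W1, W2, W3, W5}: total 24.
No size-4 selection does better; minimum is 21.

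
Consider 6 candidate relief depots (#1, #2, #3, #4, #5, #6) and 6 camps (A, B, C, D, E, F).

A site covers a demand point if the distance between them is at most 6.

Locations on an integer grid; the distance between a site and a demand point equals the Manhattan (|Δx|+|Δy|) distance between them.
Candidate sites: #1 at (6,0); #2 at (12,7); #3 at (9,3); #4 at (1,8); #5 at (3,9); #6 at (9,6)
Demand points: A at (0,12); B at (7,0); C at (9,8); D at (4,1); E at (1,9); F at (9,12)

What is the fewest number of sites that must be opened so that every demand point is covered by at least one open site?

Coverage sets (demand points within 6 of each site):
  #1: {B, D}
  #2: {C}
  #3: {B, C}
  #4: {A, E}
  #5: {A, E}
  #6: {C, F}
No 2 sites suffice: every size-2 union leaves at least one demand point uncovered.
But {#1, #4, #6} covers everything, so the minimum is 3.

3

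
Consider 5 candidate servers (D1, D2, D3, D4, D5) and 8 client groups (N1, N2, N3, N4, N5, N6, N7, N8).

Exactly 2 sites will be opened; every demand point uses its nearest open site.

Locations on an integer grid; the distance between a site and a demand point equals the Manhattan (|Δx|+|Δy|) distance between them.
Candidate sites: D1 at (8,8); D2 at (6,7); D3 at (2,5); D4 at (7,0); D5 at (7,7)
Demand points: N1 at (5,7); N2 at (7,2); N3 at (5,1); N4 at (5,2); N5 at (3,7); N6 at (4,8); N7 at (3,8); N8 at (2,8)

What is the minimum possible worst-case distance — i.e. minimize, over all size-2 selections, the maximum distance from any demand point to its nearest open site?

5

Open {D2, D4}.
  Farthest demand point is N8 at distance 5 (to D2); all others are ≤ 5.
With {D3, D4} the worst case is 5.
With {D1, D4} the worst case is 6.
No size-2 selection achieves below 5.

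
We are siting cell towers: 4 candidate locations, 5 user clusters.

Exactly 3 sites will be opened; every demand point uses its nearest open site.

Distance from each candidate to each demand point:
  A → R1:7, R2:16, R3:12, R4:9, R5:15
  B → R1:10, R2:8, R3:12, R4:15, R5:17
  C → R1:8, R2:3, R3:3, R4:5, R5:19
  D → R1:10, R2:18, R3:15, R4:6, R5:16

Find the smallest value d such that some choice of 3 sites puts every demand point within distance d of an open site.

Open {A, B, C}.
  Farthest demand point is R5 at distance 15 (to A); all others are ≤ 15.
With {A, B, D} the worst case is 15.
With {A, C, D} the worst case is 15.
No size-3 selection achieves below 15.

15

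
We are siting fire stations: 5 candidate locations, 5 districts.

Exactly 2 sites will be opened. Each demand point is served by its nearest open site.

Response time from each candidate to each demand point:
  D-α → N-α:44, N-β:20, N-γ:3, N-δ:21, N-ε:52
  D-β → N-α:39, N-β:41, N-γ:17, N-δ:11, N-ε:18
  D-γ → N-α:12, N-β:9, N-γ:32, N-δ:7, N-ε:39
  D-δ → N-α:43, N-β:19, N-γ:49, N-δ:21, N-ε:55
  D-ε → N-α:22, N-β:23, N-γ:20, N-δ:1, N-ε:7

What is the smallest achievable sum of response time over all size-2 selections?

49

Open {D-γ, D-ε}.
  N-α→D-γ 12, N-β→D-γ 9, N-γ→D-ε 20, N-δ→D-ε 1, N-ε→D-ε 7  ⇒ total 49.
Compare {D-α, D-ε}: total 53.
Compare {D-β, D-γ}: total 63.
No size-2 selection does better; minimum is 49.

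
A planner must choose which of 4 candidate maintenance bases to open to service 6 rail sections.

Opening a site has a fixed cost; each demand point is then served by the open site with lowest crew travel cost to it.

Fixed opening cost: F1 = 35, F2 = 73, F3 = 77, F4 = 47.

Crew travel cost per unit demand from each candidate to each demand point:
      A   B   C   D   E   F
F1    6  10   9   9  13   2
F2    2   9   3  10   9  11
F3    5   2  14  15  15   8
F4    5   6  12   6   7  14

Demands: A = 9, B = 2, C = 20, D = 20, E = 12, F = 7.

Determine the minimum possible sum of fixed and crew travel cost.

463

Open {F1, F2, F4}: assign each demand point to its cheapest open site.
  A→F2 9×2=18, B→F4 2×6=12, C→F2 20×3=60, D→F4 20×6=120, E→F4 12×7=84, F→F1 7×2=14
  crew travel cost 308, fixed 155 → total 463.
Compare {F2, F4}: crew travel cost 371 + fixed 120 = 491.
Compare {F1, F2}: crew travel cost 398 + fixed 108 = 506.
Compare {F1, F2, F3, F4}: crew travel cost 300 + fixed 232 = 532.
All other subsets cost ≥ 491. Minimum total cost: 463.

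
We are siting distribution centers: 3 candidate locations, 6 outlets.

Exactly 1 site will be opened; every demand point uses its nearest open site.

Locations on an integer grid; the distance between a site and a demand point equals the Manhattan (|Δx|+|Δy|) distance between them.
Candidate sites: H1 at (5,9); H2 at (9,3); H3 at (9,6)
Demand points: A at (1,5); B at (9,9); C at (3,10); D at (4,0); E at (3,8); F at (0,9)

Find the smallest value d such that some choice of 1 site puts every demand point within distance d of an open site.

Open {H1}.
  Farthest demand point is D at distance 10 (to H1); all others are ≤ 10.
With {H3} the worst case is 12.
With {H2} the worst case is 15.
No size-1 selection achieves below 10.

10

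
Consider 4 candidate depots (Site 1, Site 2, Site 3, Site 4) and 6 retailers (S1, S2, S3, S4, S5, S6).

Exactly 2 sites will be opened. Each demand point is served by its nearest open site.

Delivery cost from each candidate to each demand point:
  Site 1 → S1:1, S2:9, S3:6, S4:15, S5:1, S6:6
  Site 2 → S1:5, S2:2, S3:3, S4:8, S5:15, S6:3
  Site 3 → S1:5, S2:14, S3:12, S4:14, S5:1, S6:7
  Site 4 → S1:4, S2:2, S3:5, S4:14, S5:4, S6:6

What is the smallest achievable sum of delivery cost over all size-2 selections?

Open {Site 1, Site 2}.
  S1→Site 1 1, S2→Site 2 2, S3→Site 2 3, S4→Site 2 8, S5→Site 1 1, S6→Site 2 3  ⇒ total 18.
Compare {Site 2, Site 3}: total 22.
Compare {Site 2, Site 4}: total 24.
No size-2 selection does better; minimum is 18.

18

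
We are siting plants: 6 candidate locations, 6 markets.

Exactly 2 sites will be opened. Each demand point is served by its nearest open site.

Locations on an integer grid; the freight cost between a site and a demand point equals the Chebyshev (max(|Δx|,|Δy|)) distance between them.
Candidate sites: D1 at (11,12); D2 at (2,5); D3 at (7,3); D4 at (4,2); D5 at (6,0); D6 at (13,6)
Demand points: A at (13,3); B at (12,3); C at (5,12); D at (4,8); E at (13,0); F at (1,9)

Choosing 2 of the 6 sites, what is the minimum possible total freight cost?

Open {D2, D6}.
  A→D6 3, B→D6 3, C→D2 7, D→D2 3, E→D6 6, F→D2 4  ⇒ total 26.
Compare {D2, D3}: total 31.
Compare {D3, D6}: total 31.
No size-2 selection does better; minimum is 26.

26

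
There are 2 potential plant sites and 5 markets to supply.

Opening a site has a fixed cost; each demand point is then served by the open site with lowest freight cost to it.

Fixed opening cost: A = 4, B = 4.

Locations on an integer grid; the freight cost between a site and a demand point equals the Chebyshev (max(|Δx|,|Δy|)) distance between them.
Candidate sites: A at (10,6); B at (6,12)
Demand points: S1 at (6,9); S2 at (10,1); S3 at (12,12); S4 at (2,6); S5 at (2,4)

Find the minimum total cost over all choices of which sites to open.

Open {A}: assign each demand point to its cheapest open site.
  S1→A 4, S2→A 5, S3→A 6, S4→A 8, S5→A 8
  freight cost 31, fixed 4 → total 35.
Compare {A, B}: freight cost 28 + fixed 8 = 36.
Compare {B}: freight cost 34 + fixed 4 = 38.

35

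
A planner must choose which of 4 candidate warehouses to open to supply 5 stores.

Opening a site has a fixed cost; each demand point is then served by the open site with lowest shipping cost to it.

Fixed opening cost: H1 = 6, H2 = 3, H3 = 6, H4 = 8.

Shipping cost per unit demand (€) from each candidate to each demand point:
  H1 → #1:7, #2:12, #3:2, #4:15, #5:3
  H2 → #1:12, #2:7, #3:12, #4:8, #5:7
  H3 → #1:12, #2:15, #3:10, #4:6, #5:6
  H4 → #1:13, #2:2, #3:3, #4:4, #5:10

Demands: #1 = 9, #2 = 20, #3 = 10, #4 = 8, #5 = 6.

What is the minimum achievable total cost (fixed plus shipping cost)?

Open {H1, H4}: assign each demand point to its cheapest open site.
  #1→H1 9×7=63, #2→H4 20×2=40, #3→H1 10×2=20, #4→H4 8×4=32, #5→H1 6×3=18
  shipping cost 173, fixed 14 → total 187.
Compare {H1, H2, H4}: shipping cost 173 + fixed 17 = 190.
Compare {H1, H3, H4}: shipping cost 173 + fixed 20 = 193.
Compare {H1, H2, H3, H4}: shipping cost 173 + fixed 23 = 196.
All other subsets cost ≥ 190. Minimum total cost: 187.

187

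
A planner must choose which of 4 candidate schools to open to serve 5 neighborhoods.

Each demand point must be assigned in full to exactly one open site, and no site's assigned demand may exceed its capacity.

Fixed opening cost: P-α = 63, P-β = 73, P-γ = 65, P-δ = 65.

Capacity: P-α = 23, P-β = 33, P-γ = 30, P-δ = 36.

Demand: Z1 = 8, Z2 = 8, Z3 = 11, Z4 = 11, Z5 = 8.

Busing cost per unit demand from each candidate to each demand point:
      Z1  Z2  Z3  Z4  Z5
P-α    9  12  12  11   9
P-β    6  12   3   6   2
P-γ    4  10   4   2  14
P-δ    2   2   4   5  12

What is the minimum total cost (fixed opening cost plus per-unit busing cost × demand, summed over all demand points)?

274

Open {P-β, P-δ}; cheapest assignment that respects the capacities:
  P-β (cap 33, load 19): Z3, Z5 — cost 11×3 + 8×2 = 49
  P-δ (cap 36, load 27): Z1, Z2, Z4 — cost 8×2 + 8×2 + 11×5 = 87
  Shipping 136, fixed 138 → total 274.
  Any other capacity-feasible assignment to {P-β, P-δ} ships for at least 136.
Compare {P-β, P-γ, P-δ}: its best feasible assignment gives total 306.
Compare {P-β, P-γ}: its best feasible assignment gives total 321.
Every other set of open sites that can feasibly serve all demand totals ≥ 306 even under its best assignment. Minimum: 274.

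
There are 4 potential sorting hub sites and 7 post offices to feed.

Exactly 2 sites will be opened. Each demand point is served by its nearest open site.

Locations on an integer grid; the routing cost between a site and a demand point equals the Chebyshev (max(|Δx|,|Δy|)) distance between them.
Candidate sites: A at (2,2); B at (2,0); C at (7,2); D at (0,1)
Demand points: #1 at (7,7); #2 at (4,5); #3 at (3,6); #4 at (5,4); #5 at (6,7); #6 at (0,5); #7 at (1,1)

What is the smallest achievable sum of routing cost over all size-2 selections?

Open {A, C}.
  #1→A 5, #2→A 3, #3→A 4, #4→C 2, #5→A 5, #6→A 3, #7→A 1  ⇒ total 23.
Compare {A, B}: total 24.
Compare {A, D}: total 24.
No size-2 selection does better; minimum is 23.

23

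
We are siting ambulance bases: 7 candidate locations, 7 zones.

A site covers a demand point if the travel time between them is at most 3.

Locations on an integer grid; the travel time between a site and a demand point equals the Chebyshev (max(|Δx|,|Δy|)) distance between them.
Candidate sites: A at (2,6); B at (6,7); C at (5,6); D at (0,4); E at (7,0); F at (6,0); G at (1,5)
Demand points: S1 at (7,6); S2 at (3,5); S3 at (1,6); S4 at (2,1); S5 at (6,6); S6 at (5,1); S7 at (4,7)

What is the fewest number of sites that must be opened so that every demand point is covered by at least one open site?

3

Coverage sets (demand points within 3 of each site):
  A: {S2, S3, S7}
  B: {S1, S2, S5, S7}
  C: {S1, S2, S5, S7}
  D: {S2, S3, S4}
  E: {S6}
  F: {S6}
  G: {S2, S3, S7}
No 2 sites suffice: every size-2 union leaves at least one demand point uncovered.
But {B, D, E} covers everything, so the minimum is 3.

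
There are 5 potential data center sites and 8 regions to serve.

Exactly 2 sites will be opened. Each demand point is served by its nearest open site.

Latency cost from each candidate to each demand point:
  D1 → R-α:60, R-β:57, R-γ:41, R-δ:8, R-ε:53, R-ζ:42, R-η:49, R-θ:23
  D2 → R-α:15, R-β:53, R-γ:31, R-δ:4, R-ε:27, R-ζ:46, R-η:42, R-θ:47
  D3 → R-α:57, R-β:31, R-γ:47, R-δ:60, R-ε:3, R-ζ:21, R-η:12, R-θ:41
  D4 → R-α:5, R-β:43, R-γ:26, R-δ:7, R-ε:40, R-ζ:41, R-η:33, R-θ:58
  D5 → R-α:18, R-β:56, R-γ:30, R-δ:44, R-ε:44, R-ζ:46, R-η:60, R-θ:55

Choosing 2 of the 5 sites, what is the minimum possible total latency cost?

146

Open {D3, D4}.
  R-α→D4 5, R-β→D3 31, R-γ→D4 26, R-δ→D4 7, R-ε→D3 3, R-ζ→D3 21, R-η→D3 12, R-θ→D3 41  ⇒ total 146.
Compare {D2, D3}: total 158.
Compare {D1, D3}: total 196.
No size-2 selection does better; minimum is 146.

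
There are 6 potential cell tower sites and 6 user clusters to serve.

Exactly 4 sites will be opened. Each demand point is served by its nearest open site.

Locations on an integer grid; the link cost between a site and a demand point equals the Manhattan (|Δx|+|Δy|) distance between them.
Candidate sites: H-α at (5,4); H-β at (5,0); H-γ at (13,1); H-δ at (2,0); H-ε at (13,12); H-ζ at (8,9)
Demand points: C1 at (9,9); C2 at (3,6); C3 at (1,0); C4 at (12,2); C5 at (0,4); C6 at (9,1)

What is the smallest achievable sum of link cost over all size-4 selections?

Open {H-α, H-γ, H-δ, H-ζ}.
  C1→H-ζ 1, C2→H-α 4, C3→H-δ 1, C4→H-γ 2, C5→H-α 5, C6→H-γ 4  ⇒ total 17.
Compare {H-α, H-β, H-γ, H-ζ}: total 20.
Compare {H-β, H-γ, H-δ, H-ζ}: total 21.
No size-4 selection does better; minimum is 17.

17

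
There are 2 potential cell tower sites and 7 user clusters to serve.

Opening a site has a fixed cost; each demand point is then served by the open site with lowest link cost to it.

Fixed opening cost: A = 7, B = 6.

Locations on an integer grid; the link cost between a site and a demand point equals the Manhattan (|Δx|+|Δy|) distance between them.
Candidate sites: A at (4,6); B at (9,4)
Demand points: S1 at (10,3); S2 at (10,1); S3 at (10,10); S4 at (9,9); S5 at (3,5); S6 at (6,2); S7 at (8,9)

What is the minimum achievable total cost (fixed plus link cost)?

42

Open {B}: assign each demand point to its cheapest open site.
  S1→B 2, S2→B 4, S3→B 7, S4→B 5, S5→B 7, S6→B 5, S7→B 6
  link cost 36, fixed 6 → total 42.
Compare {A, B}: link cost 31 + fixed 13 = 44.
Compare {A}: link cost 53 + fixed 7 = 60.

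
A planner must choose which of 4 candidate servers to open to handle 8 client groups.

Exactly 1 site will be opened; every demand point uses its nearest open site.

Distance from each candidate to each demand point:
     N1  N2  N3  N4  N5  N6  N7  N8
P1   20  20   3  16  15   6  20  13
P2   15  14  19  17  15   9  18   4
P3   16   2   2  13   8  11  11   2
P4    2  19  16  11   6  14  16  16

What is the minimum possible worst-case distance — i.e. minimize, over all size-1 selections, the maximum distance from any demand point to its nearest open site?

16

Open {P3}.
  Farthest demand point is N1 at distance 16 (to P3); all others are ≤ 16.
With {P2} the worst case is 19.
With {P4} the worst case is 19.
No size-1 selection achieves below 16.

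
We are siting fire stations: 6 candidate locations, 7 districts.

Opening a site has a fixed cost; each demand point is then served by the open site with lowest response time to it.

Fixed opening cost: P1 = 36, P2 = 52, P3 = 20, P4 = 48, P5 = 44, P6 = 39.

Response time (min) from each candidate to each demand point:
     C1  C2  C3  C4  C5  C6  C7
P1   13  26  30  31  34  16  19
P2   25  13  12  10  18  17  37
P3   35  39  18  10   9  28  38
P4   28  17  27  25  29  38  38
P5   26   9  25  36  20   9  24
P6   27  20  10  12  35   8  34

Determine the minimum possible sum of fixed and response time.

167

Open {P1, P3}: assign each demand point to its cheapest open site.
  C1→P1 13, C2→P1 26, C3→P3 18, C4→P3 10, C5→P3 9, C6→P1 16, C7→P1 19
  response time 111, fixed 56 → total 167.
Compare {P3, P5}: response time 105 + fixed 64 = 169.
Compare {P3, P6}: response time 118 + fixed 59 = 177.
Compare {P2}: response time 132 + fixed 52 = 184.
All other subsets cost ≥ 169. Minimum total cost: 167.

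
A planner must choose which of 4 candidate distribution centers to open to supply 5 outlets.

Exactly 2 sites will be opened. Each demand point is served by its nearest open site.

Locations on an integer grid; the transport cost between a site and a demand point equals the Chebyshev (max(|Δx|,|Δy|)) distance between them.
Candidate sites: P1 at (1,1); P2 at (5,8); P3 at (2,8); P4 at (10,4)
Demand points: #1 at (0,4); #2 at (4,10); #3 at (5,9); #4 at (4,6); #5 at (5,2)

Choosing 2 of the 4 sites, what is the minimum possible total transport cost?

12

Open {P1, P2}.
  #1→P1 3, #2→P2 2, #3→P2 1, #4→P2 2, #5→P1 4  ⇒ total 12.
Compare {P1, P3}: total 14.
Compare {P2, P3}: total 15.
No size-2 selection does better; minimum is 12.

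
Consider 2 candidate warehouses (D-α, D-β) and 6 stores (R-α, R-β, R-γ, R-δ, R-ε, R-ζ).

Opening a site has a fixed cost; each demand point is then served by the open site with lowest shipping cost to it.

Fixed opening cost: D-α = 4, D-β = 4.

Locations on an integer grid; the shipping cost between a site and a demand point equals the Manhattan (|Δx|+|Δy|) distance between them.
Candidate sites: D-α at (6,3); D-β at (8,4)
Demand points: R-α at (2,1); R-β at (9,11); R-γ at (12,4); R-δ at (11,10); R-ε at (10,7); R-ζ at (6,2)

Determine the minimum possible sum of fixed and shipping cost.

41

Open {D-α, D-β}: assign each demand point to its cheapest open site.
  R-α→D-α 6, R-β→D-β 8, R-γ→D-β 4, R-δ→D-β 9, R-ε→D-β 5, R-ζ→D-α 1
  shipping cost 33, fixed 8 → total 41.
Compare {D-β}: shipping cost 39 + fixed 4 = 43.
Compare {D-α}: shipping cost 45 + fixed 4 = 49.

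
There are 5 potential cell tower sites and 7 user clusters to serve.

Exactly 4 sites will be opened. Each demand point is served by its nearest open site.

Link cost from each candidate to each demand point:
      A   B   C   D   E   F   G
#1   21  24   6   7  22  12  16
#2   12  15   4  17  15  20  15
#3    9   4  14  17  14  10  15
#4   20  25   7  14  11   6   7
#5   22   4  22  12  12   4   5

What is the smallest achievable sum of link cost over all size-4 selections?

Open {#1, #2, #3, #5}.
  A→#3 9, B→#3 4, C→#2 4, D→#1 7, E→#5 12, F→#5 4, G→#5 5  ⇒ total 45.
Compare {#1, #3, #4, #5}: total 46.
Compare {#1, #2, #4, #5}: total 47.
No size-4 selection does better; minimum is 45.

45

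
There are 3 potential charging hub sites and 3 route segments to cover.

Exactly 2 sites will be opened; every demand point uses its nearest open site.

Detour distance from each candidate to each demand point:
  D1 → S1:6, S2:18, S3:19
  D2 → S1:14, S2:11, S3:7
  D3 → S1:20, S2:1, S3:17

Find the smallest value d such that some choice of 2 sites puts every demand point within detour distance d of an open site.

11

Open {D1, D2}.
  Farthest demand point is S2 at detour distance 11 (to D2); all others are ≤ 11.
With {D2, D3} the worst case is 14.
With {D1, D3} the worst case is 17.
No size-2 selection achieves below 11.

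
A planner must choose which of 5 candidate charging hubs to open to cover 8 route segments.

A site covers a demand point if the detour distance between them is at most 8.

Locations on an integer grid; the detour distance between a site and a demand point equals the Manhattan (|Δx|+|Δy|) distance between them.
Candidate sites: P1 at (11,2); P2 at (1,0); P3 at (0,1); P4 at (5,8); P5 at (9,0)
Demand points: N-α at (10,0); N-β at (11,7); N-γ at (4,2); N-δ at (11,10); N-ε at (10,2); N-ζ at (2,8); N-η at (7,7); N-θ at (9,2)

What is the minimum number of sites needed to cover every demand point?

Coverage sets (demand points within 8 of each site):
  P1: {N-α, N-β, N-γ, N-δ, N-ε, N-θ}
  P2: {N-γ}
  P3: {N-γ}
  P4: {N-β, N-γ, N-δ, N-ζ, N-η}
  P5: {N-α, N-γ, N-ε, N-θ}
No single site covers all 8 demand points.
But {P1, P4} covers everything, so the minimum is 2.

2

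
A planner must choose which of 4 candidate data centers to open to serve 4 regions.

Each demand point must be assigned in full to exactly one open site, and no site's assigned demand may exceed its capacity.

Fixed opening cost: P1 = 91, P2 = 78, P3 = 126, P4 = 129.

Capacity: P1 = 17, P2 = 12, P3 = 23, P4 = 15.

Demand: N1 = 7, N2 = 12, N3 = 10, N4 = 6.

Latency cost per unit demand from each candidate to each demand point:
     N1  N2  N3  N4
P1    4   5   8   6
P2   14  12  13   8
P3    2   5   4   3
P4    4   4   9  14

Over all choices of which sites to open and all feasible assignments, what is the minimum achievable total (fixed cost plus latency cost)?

Open {P1, P3}; cheapest assignment that respects the capacities:
  P1 (cap 17, load 12): N2 — cost 12×5 = 60
  P3 (cap 23, load 23): N1, N3, N4 — cost 7×2 + 10×4 + 6×3 = 72
  Shipping 132, fixed 217 → total 349.
  Any other capacity-feasible assignment to {P1, P3} ships for at least 132.
Compare {P3, P4}: its best feasible assignment gives total 375.
Compare {P2, P3}: its best feasible assignment gives total 420.
Every other set of open sites that can feasibly serve all demand totals ≥ 375 even under its best assignment. Minimum: 349.

349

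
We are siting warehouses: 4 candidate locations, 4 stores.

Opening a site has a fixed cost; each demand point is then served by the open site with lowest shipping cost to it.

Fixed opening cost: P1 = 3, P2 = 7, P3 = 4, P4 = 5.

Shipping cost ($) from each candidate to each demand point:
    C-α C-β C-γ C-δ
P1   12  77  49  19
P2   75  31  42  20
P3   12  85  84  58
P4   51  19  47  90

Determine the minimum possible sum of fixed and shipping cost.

Open {P1, P4}: assign each demand point to its cheapest open site.
  C-α→P1 12, C-β→P4 19, C-γ→P4 47, C-δ→P1 19
  shipping cost 97, fixed 8 → total 105.
Compare {P1, P2, P4}: shipping cost 92 + fixed 15 = 107.
Compare {P1, P3, P4}: shipping cost 97 + fixed 12 = 109.
Compare {P2, P3, P4}: shipping cost 93 + fixed 16 = 109.
All other subsets cost ≥ 107. Minimum total cost: 105.

105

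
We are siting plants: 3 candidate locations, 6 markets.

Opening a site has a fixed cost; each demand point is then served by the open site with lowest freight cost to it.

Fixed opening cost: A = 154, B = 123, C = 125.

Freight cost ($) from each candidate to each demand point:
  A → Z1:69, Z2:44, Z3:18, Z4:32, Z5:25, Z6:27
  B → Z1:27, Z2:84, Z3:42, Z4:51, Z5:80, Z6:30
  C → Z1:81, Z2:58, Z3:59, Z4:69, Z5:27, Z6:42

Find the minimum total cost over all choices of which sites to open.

Open {A}: assign each demand point to its cheapest open site.
  Z1→A 69, Z2→A 44, Z3→A 18, Z4→A 32, Z5→A 25, Z6→A 27
  freight cost 215, fixed 154 → total 369.
Compare {B}: freight cost 314 + fixed 123 = 437.
Compare {A, B}: freight cost 173 + fixed 277 = 450.
Compare {C}: freight cost 336 + fixed 125 = 461.
All other subsets cost ≥ 437. Minimum total cost: 369.

369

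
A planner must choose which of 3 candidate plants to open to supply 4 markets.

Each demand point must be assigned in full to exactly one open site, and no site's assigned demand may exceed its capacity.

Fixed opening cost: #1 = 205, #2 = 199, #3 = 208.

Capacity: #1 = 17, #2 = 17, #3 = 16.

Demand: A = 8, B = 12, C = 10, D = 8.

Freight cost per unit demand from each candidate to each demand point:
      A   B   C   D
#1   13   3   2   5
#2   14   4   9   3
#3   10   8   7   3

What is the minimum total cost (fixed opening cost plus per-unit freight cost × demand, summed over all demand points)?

Open {#1, #2, #3}; cheapest assignment that respects the capacities:
  #1 (cap 17, load 10): C — cost 10×2 = 20
  #2 (cap 17, load 12): B — cost 12×4 = 48
  #3 (cap 16, load 16): A, D — cost 8×10 + 8×3 = 104
  Shipping 172, fixed 612 → total 784.
  Any other capacity-feasible assignment to {#1, #2, #3} ships for at least 172.
Total demand is 38 and no other set of sites has combined capacity ≥ 38, so {#1, #2, #3} is the only feasible choice of open sites. Minimum: 784.

784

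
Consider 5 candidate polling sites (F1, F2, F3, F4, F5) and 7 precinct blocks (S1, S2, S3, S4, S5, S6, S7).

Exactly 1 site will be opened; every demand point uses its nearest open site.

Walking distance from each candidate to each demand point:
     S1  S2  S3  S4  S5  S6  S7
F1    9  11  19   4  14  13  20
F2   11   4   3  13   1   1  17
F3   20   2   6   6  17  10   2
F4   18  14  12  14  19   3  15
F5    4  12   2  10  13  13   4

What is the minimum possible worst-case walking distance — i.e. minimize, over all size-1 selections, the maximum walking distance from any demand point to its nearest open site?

13

Open {F5}.
  Farthest demand point is S5 at walking distance 13 (to F5); all others are ≤ 13.
With {F2} the worst case is 17.
With {F4} the worst case is 19.
No size-1 selection achieves below 13.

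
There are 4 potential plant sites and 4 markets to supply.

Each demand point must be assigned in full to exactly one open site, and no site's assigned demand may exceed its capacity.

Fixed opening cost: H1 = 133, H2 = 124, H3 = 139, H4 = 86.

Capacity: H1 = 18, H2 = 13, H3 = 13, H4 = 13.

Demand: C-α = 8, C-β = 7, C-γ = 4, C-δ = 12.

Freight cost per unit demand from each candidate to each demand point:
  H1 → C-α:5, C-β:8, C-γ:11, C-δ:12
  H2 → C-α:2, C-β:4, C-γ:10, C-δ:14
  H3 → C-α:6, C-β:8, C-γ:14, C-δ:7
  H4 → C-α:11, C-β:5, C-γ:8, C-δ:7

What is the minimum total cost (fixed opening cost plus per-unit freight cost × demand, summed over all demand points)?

Open {H2, H3, H4}; cheapest assignment that respects the capacities:
  H2 (cap 13, load 8): C-α — cost 8×2 = 16
  H3 (cap 13, load 12): C-δ — cost 12×7 = 84
  H4 (cap 13, load 11): C-β, C-γ — cost 7×5 + 4×8 = 67
  Shipping 167, fixed 349 → total 516.
  Any other capacity-feasible assignment to {H2, H3, H4} ships for at least 167.
Compare {H1, H2, H4}: its best feasible assignment gives total 535.
Compare {H1, H3, H4}: its best feasible assignment gives total 549.
Every other set of open sites that can feasibly serve all demand totals ≥ 535 even under its best assignment. Minimum: 516.

516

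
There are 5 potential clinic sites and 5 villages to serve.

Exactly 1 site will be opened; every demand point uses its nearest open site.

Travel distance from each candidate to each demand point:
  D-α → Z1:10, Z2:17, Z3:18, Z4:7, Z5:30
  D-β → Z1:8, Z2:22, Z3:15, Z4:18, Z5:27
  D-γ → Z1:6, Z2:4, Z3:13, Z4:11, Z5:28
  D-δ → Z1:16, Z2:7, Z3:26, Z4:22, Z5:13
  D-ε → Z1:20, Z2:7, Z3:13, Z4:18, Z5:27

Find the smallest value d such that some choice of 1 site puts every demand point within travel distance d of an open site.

Open {D-δ}.
  Farthest demand point is Z3 at travel distance 26 (to D-δ); all others are ≤ 26.
With {D-β} the worst case is 27.
With {D-ε} the worst case is 27.
No size-1 selection achieves below 26.

26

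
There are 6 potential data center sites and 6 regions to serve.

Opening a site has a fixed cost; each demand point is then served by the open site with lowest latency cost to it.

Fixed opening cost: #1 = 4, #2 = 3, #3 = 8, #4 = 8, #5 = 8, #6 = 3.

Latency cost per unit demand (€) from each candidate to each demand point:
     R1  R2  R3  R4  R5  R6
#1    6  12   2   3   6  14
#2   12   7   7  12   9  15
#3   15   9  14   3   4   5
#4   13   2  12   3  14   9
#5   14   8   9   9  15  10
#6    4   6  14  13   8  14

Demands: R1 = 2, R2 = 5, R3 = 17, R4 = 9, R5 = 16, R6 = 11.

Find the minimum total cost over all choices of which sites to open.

Open {#1, #3, #4, #6}: assign each demand point to its cheapest open site.
  R1→#6 2×4=8, R2→#4 5×2=10, R3→#1 17×2=34, R4→#1 9×3=27, R5→#3 16×4=64, R6→#3 11×5=55
  latency cost 198, fixed 23 → total 221.
Compare {#1, #3, #4}: latency cost 202 + fixed 20 = 222.
Compare {#1, #2, #3, #4, #6}: latency cost 198 + fixed 26 = 224.
Compare {#1, #2, #3, #4}: latency cost 202 + fixed 23 = 225.
All other subsets cost ≥ 222. Minimum total cost: 221.

221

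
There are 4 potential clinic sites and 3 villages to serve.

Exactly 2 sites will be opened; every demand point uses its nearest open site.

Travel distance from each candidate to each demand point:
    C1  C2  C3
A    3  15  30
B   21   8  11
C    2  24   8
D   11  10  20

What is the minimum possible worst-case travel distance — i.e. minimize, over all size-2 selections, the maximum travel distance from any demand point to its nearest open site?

8

Open {B, C}.
  Farthest demand point is C2 at travel distance 8 (to B); all others are ≤ 8.
With {C, D} the worst case is 10.
With {A, B} the worst case is 11.
No size-2 selection achieves below 8.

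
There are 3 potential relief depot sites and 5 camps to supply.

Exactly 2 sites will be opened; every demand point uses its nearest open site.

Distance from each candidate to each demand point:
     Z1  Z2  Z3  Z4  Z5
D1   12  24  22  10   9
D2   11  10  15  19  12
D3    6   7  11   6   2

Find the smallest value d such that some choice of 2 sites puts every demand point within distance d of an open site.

11

Open {D1, D3}.
  Farthest demand point is Z3 at distance 11 (to D3); all others are ≤ 11.
With {D2, D3} the worst case is 11.
With {D1, D2} the worst case is 15.
No size-2 selection achieves below 11.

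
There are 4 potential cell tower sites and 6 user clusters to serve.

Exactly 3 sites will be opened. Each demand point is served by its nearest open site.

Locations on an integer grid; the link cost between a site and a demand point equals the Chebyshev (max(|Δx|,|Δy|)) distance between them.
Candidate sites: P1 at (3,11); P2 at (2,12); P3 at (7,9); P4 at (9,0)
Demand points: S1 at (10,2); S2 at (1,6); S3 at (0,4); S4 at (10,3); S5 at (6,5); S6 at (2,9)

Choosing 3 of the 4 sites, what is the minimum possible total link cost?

Open {P1, P3, P4}.
  S1→P4 2, S2→P1 5, S3→P1 7, S4→P4 3, S5→P3 4, S6→P1 2  ⇒ total 23.
Compare {P1, P2, P4}: total 24.
Compare {P2, P3, P4}: total 25.
No size-3 selection does better; minimum is 23.

23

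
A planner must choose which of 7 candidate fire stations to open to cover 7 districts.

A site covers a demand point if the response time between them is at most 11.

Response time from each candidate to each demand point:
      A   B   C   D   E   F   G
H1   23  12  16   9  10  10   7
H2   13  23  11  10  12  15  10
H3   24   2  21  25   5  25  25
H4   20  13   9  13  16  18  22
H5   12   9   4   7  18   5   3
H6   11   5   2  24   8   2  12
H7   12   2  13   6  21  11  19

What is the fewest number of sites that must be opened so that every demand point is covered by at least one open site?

Coverage sets (demand points within 11 of each site):
  H1: {D, E, F, G}
  H2: {C, D, G}
  H3: {B, E}
  H4: {C}
  H5: {B, C, D, F, G}
  H6: {A, B, C, E, F}
  H7: {B, D, F}
No single site covers all 7 demand points.
But {H1, H6} covers everything, so the minimum is 2.

2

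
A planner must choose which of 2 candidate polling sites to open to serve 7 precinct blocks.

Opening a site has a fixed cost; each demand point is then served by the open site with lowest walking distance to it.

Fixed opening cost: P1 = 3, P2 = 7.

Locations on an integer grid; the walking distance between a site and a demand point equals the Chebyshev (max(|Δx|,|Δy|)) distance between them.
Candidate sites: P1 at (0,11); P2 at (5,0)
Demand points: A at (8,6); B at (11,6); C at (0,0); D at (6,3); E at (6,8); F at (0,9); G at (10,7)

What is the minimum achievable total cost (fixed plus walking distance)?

45

Open {P1, P2}: assign each demand point to its cheapest open site.
  A→P2 6, B→P2 6, C→P2 5, D→P2 3, E→P1 6, F→P1 2, G→P2 7
  walking distance 35, fixed 10 → total 45.
Compare {P2}: walking distance 44 + fixed 7 = 51.
Compare {P1}: walking distance 56 + fixed 3 = 59.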